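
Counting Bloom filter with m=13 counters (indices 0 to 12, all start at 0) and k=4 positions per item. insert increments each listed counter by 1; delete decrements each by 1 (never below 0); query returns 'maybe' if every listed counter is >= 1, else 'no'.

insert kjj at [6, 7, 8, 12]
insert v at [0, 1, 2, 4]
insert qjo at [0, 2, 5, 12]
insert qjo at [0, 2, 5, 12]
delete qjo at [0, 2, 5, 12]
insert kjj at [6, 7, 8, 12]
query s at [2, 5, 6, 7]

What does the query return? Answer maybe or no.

Answer: maybe

Derivation:
Step 1: insert kjj at [6, 7, 8, 12] -> counters=[0,0,0,0,0,0,1,1,1,0,0,0,1]
Step 2: insert v at [0, 1, 2, 4] -> counters=[1,1,1,0,1,0,1,1,1,0,0,0,1]
Step 3: insert qjo at [0, 2, 5, 12] -> counters=[2,1,2,0,1,1,1,1,1,0,0,0,2]
Step 4: insert qjo at [0, 2, 5, 12] -> counters=[3,1,3,0,1,2,1,1,1,0,0,0,3]
Step 5: delete qjo at [0, 2, 5, 12] -> counters=[2,1,2,0,1,1,1,1,1,0,0,0,2]
Step 6: insert kjj at [6, 7, 8, 12] -> counters=[2,1,2,0,1,1,2,2,2,0,0,0,3]
Query s: check counters[2]=2 counters[5]=1 counters[6]=2 counters[7]=2 -> maybe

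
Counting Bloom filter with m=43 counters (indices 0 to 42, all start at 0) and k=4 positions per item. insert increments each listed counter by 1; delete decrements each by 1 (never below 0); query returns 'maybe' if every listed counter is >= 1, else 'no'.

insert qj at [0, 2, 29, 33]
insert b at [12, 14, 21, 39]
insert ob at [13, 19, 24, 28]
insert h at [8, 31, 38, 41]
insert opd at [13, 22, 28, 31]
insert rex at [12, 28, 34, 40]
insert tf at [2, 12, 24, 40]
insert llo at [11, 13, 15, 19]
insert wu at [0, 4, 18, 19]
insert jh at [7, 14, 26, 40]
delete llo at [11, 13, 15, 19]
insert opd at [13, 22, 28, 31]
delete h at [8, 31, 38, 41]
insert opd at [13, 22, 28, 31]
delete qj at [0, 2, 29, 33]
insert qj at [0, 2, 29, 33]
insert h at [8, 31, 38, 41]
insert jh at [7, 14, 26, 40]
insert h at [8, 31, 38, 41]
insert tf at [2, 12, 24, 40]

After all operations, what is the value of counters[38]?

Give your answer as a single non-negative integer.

Step 1: insert qj at [0, 2, 29, 33] -> counters=[1,0,1,0,0,0,0,0,0,0,0,0,0,0,0,0,0,0,0,0,0,0,0,0,0,0,0,0,0,1,0,0,0,1,0,0,0,0,0,0,0,0,0]
Step 2: insert b at [12, 14, 21, 39] -> counters=[1,0,1,0,0,0,0,0,0,0,0,0,1,0,1,0,0,0,0,0,0,1,0,0,0,0,0,0,0,1,0,0,0,1,0,0,0,0,0,1,0,0,0]
Step 3: insert ob at [13, 19, 24, 28] -> counters=[1,0,1,0,0,0,0,0,0,0,0,0,1,1,1,0,0,0,0,1,0,1,0,0,1,0,0,0,1,1,0,0,0,1,0,0,0,0,0,1,0,0,0]
Step 4: insert h at [8, 31, 38, 41] -> counters=[1,0,1,0,0,0,0,0,1,0,0,0,1,1,1,0,0,0,0,1,0,1,0,0,1,0,0,0,1,1,0,1,0,1,0,0,0,0,1,1,0,1,0]
Step 5: insert opd at [13, 22, 28, 31] -> counters=[1,0,1,0,0,0,0,0,1,0,0,0,1,2,1,0,0,0,0,1,0,1,1,0,1,0,0,0,2,1,0,2,0,1,0,0,0,0,1,1,0,1,0]
Step 6: insert rex at [12, 28, 34, 40] -> counters=[1,0,1,0,0,0,0,0,1,0,0,0,2,2,1,0,0,0,0,1,0,1,1,0,1,0,0,0,3,1,0,2,0,1,1,0,0,0,1,1,1,1,0]
Step 7: insert tf at [2, 12, 24, 40] -> counters=[1,0,2,0,0,0,0,0,1,0,0,0,3,2,1,0,0,0,0,1,0,1,1,0,2,0,0,0,3,1,0,2,0,1,1,0,0,0,1,1,2,1,0]
Step 8: insert llo at [11, 13, 15, 19] -> counters=[1,0,2,0,0,0,0,0,1,0,0,1,3,3,1,1,0,0,0,2,0,1,1,0,2,0,0,0,3,1,0,2,0,1,1,0,0,0,1,1,2,1,0]
Step 9: insert wu at [0, 4, 18, 19] -> counters=[2,0,2,0,1,0,0,0,1,0,0,1,3,3,1,1,0,0,1,3,0,1,1,0,2,0,0,0,3,1,0,2,0,1,1,0,0,0,1,1,2,1,0]
Step 10: insert jh at [7, 14, 26, 40] -> counters=[2,0,2,0,1,0,0,1,1,0,0,1,3,3,2,1,0,0,1,3,0,1,1,0,2,0,1,0,3,1,0,2,0,1,1,0,0,0,1,1,3,1,0]
Step 11: delete llo at [11, 13, 15, 19] -> counters=[2,0,2,0,1,0,0,1,1,0,0,0,3,2,2,0,0,0,1,2,0,1,1,0,2,0,1,0,3,1,0,2,0,1,1,0,0,0,1,1,3,1,0]
Step 12: insert opd at [13, 22, 28, 31] -> counters=[2,0,2,0,1,0,0,1,1,0,0,0,3,3,2,0,0,0,1,2,0,1,2,0,2,0,1,0,4,1,0,3,0,1,1,0,0,0,1,1,3,1,0]
Step 13: delete h at [8, 31, 38, 41] -> counters=[2,0,2,0,1,0,0,1,0,0,0,0,3,3,2,0,0,0,1,2,0,1,2,0,2,0,1,0,4,1,0,2,0,1,1,0,0,0,0,1,3,0,0]
Step 14: insert opd at [13, 22, 28, 31] -> counters=[2,0,2,0,1,0,0,1,0,0,0,0,3,4,2,0,0,0,1,2,0,1,3,0,2,0,1,0,5,1,0,3,0,1,1,0,0,0,0,1,3,0,0]
Step 15: delete qj at [0, 2, 29, 33] -> counters=[1,0,1,0,1,0,0,1,0,0,0,0,3,4,2,0,0,0,1,2,0,1,3,0,2,0,1,0,5,0,0,3,0,0,1,0,0,0,0,1,3,0,0]
Step 16: insert qj at [0, 2, 29, 33] -> counters=[2,0,2,0,1,0,0,1,0,0,0,0,3,4,2,0,0,0,1,2,0,1,3,0,2,0,1,0,5,1,0,3,0,1,1,0,0,0,0,1,3,0,0]
Step 17: insert h at [8, 31, 38, 41] -> counters=[2,0,2,0,1,0,0,1,1,0,0,0,3,4,2,0,0,0,1,2,0,1,3,0,2,0,1,0,5,1,0,4,0,1,1,0,0,0,1,1,3,1,0]
Step 18: insert jh at [7, 14, 26, 40] -> counters=[2,0,2,0,1,0,0,2,1,0,0,0,3,4,3,0,0,0,1,2,0,1,3,0,2,0,2,0,5,1,0,4,0,1,1,0,0,0,1,1,4,1,0]
Step 19: insert h at [8, 31, 38, 41] -> counters=[2,0,2,0,1,0,0,2,2,0,0,0,3,4,3,0,0,0,1,2,0,1,3,0,2,0,2,0,5,1,0,5,0,1,1,0,0,0,2,1,4,2,0]
Step 20: insert tf at [2, 12, 24, 40] -> counters=[2,0,3,0,1,0,0,2,2,0,0,0,4,4,3,0,0,0,1,2,0,1,3,0,3,0,2,0,5,1,0,5,0,1,1,0,0,0,2,1,5,2,0]
Final counters=[2,0,3,0,1,0,0,2,2,0,0,0,4,4,3,0,0,0,1,2,0,1,3,0,3,0,2,0,5,1,0,5,0,1,1,0,0,0,2,1,5,2,0] -> counters[38]=2

Answer: 2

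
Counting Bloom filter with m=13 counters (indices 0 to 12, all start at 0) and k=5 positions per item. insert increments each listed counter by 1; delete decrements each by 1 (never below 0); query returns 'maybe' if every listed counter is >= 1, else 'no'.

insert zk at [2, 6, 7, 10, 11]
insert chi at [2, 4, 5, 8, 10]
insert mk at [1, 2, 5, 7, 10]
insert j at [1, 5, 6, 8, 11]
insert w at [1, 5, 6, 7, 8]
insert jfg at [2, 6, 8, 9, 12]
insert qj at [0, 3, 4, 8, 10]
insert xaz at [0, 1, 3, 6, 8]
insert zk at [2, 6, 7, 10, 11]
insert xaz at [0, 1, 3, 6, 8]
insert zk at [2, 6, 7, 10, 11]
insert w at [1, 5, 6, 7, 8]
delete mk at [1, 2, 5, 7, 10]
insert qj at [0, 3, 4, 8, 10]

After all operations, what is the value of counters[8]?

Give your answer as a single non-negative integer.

Step 1: insert zk at [2, 6, 7, 10, 11] -> counters=[0,0,1,0,0,0,1,1,0,0,1,1,0]
Step 2: insert chi at [2, 4, 5, 8, 10] -> counters=[0,0,2,0,1,1,1,1,1,0,2,1,0]
Step 3: insert mk at [1, 2, 5, 7, 10] -> counters=[0,1,3,0,1,2,1,2,1,0,3,1,0]
Step 4: insert j at [1, 5, 6, 8, 11] -> counters=[0,2,3,0,1,3,2,2,2,0,3,2,0]
Step 5: insert w at [1, 5, 6, 7, 8] -> counters=[0,3,3,0,1,4,3,3,3,0,3,2,0]
Step 6: insert jfg at [2, 6, 8, 9, 12] -> counters=[0,3,4,0,1,4,4,3,4,1,3,2,1]
Step 7: insert qj at [0, 3, 4, 8, 10] -> counters=[1,3,4,1,2,4,4,3,5,1,4,2,1]
Step 8: insert xaz at [0, 1, 3, 6, 8] -> counters=[2,4,4,2,2,4,5,3,6,1,4,2,1]
Step 9: insert zk at [2, 6, 7, 10, 11] -> counters=[2,4,5,2,2,4,6,4,6,1,5,3,1]
Step 10: insert xaz at [0, 1, 3, 6, 8] -> counters=[3,5,5,3,2,4,7,4,7,1,5,3,1]
Step 11: insert zk at [2, 6, 7, 10, 11] -> counters=[3,5,6,3,2,4,8,5,7,1,6,4,1]
Step 12: insert w at [1, 5, 6, 7, 8] -> counters=[3,6,6,3,2,5,9,6,8,1,6,4,1]
Step 13: delete mk at [1, 2, 5, 7, 10] -> counters=[3,5,5,3,2,4,9,5,8,1,5,4,1]
Step 14: insert qj at [0, 3, 4, 8, 10] -> counters=[4,5,5,4,3,4,9,5,9,1,6,4,1]
Final counters=[4,5,5,4,3,4,9,5,9,1,6,4,1] -> counters[8]=9

Answer: 9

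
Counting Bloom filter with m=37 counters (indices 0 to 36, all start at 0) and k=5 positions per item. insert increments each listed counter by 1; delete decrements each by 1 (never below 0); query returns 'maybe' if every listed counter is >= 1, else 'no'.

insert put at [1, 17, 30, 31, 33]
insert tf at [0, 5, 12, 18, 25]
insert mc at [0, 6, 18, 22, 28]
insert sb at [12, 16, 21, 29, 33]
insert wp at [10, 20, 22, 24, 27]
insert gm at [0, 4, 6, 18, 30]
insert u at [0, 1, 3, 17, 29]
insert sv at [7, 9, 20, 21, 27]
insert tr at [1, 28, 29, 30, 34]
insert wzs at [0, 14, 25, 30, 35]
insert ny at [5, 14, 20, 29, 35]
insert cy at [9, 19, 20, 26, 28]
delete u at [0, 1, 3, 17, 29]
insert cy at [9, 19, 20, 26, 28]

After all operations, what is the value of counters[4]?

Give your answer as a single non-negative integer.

Step 1: insert put at [1, 17, 30, 31, 33] -> counters=[0,1,0,0,0,0,0,0,0,0,0,0,0,0,0,0,0,1,0,0,0,0,0,0,0,0,0,0,0,0,1,1,0,1,0,0,0]
Step 2: insert tf at [0, 5, 12, 18, 25] -> counters=[1,1,0,0,0,1,0,0,0,0,0,0,1,0,0,0,0,1,1,0,0,0,0,0,0,1,0,0,0,0,1,1,0,1,0,0,0]
Step 3: insert mc at [0, 6, 18, 22, 28] -> counters=[2,1,0,0,0,1,1,0,0,0,0,0,1,0,0,0,0,1,2,0,0,0,1,0,0,1,0,0,1,0,1,1,0,1,0,0,0]
Step 4: insert sb at [12, 16, 21, 29, 33] -> counters=[2,1,0,0,0,1,1,0,0,0,0,0,2,0,0,0,1,1,2,0,0,1,1,0,0,1,0,0,1,1,1,1,0,2,0,0,0]
Step 5: insert wp at [10, 20, 22, 24, 27] -> counters=[2,1,0,0,0,1,1,0,0,0,1,0,2,0,0,0,1,1,2,0,1,1,2,0,1,1,0,1,1,1,1,1,0,2,0,0,0]
Step 6: insert gm at [0, 4, 6, 18, 30] -> counters=[3,1,0,0,1,1,2,0,0,0,1,0,2,0,0,0,1,1,3,0,1,1,2,0,1,1,0,1,1,1,2,1,0,2,0,0,0]
Step 7: insert u at [0, 1, 3, 17, 29] -> counters=[4,2,0,1,1,1,2,0,0,0,1,0,2,0,0,0,1,2,3,0,1,1,2,0,1,1,0,1,1,2,2,1,0,2,0,0,0]
Step 8: insert sv at [7, 9, 20, 21, 27] -> counters=[4,2,0,1,1,1,2,1,0,1,1,0,2,0,0,0,1,2,3,0,2,2,2,0,1,1,0,2,1,2,2,1,0,2,0,0,0]
Step 9: insert tr at [1, 28, 29, 30, 34] -> counters=[4,3,0,1,1,1,2,1,0,1,1,0,2,0,0,0,1,2,3,0,2,2,2,0,1,1,0,2,2,3,3,1,0,2,1,0,0]
Step 10: insert wzs at [0, 14, 25, 30, 35] -> counters=[5,3,0,1,1,1,2,1,0,1,1,0,2,0,1,0,1,2,3,0,2,2,2,0,1,2,0,2,2,3,4,1,0,2,1,1,0]
Step 11: insert ny at [5, 14, 20, 29, 35] -> counters=[5,3,0,1,1,2,2,1,0,1,1,0,2,0,2,0,1,2,3,0,3,2,2,0,1,2,0,2,2,4,4,1,0,2,1,2,0]
Step 12: insert cy at [9, 19, 20, 26, 28] -> counters=[5,3,0,1,1,2,2,1,0,2,1,0,2,0,2,0,1,2,3,1,4,2,2,0,1,2,1,2,3,4,4,1,0,2,1,2,0]
Step 13: delete u at [0, 1, 3, 17, 29] -> counters=[4,2,0,0,1,2,2,1,0,2,1,0,2,0,2,0,1,1,3,1,4,2,2,0,1,2,1,2,3,3,4,1,0,2,1,2,0]
Step 14: insert cy at [9, 19, 20, 26, 28] -> counters=[4,2,0,0,1,2,2,1,0,3,1,0,2,0,2,0,1,1,3,2,5,2,2,0,1,2,2,2,4,3,4,1,0,2,1,2,0]
Final counters=[4,2,0,0,1,2,2,1,0,3,1,0,2,0,2,0,1,1,3,2,5,2,2,0,1,2,2,2,4,3,4,1,0,2,1,2,0] -> counters[4]=1

Answer: 1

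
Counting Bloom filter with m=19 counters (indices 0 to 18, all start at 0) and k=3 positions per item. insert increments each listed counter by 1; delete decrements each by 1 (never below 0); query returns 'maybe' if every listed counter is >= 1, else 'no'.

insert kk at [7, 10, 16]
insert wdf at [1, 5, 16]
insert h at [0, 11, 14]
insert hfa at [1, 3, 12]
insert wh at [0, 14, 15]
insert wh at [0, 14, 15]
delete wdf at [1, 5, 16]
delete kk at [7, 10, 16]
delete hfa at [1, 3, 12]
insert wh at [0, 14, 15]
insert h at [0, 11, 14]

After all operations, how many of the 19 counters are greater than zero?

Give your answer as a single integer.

Answer: 4

Derivation:
Step 1: insert kk at [7, 10, 16] -> counters=[0,0,0,0,0,0,0,1,0,0,1,0,0,0,0,0,1,0,0]
Step 2: insert wdf at [1, 5, 16] -> counters=[0,1,0,0,0,1,0,1,0,0,1,0,0,0,0,0,2,0,0]
Step 3: insert h at [0, 11, 14] -> counters=[1,1,0,0,0,1,0,1,0,0,1,1,0,0,1,0,2,0,0]
Step 4: insert hfa at [1, 3, 12] -> counters=[1,2,0,1,0,1,0,1,0,0,1,1,1,0,1,0,2,0,0]
Step 5: insert wh at [0, 14, 15] -> counters=[2,2,0,1,0,1,0,1,0,0,1,1,1,0,2,1,2,0,0]
Step 6: insert wh at [0, 14, 15] -> counters=[3,2,0,1,0,1,0,1,0,0,1,1,1,0,3,2,2,0,0]
Step 7: delete wdf at [1, 5, 16] -> counters=[3,1,0,1,0,0,0,1,0,0,1,1,1,0,3,2,1,0,0]
Step 8: delete kk at [7, 10, 16] -> counters=[3,1,0,1,0,0,0,0,0,0,0,1,1,0,3,2,0,0,0]
Step 9: delete hfa at [1, 3, 12] -> counters=[3,0,0,0,0,0,0,0,0,0,0,1,0,0,3,2,0,0,0]
Step 10: insert wh at [0, 14, 15] -> counters=[4,0,0,0,0,0,0,0,0,0,0,1,0,0,4,3,0,0,0]
Step 11: insert h at [0, 11, 14] -> counters=[5,0,0,0,0,0,0,0,0,0,0,2,0,0,5,3,0,0,0]
Final counters=[5,0,0,0,0,0,0,0,0,0,0,2,0,0,5,3,0,0,0] -> 4 nonzero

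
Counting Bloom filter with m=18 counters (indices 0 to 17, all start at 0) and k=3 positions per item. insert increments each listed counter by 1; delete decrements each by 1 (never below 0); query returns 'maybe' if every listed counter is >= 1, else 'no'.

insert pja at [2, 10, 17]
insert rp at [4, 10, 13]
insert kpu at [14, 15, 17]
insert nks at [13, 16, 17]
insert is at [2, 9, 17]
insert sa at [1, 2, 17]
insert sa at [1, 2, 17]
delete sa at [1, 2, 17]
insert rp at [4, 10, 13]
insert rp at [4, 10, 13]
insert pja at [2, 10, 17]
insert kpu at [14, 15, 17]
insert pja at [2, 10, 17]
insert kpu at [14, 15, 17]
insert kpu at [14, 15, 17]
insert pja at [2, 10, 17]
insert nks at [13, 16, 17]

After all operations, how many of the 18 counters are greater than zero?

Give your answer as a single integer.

Answer: 10

Derivation:
Step 1: insert pja at [2, 10, 17] -> counters=[0,0,1,0,0,0,0,0,0,0,1,0,0,0,0,0,0,1]
Step 2: insert rp at [4, 10, 13] -> counters=[0,0,1,0,1,0,0,0,0,0,2,0,0,1,0,0,0,1]
Step 3: insert kpu at [14, 15, 17] -> counters=[0,0,1,0,1,0,0,0,0,0,2,0,0,1,1,1,0,2]
Step 4: insert nks at [13, 16, 17] -> counters=[0,0,1,0,1,0,0,0,0,0,2,0,0,2,1,1,1,3]
Step 5: insert is at [2, 9, 17] -> counters=[0,0,2,0,1,0,0,0,0,1,2,0,0,2,1,1,1,4]
Step 6: insert sa at [1, 2, 17] -> counters=[0,1,3,0,1,0,0,0,0,1,2,0,0,2,1,1,1,5]
Step 7: insert sa at [1, 2, 17] -> counters=[0,2,4,0,1,0,0,0,0,1,2,0,0,2,1,1,1,6]
Step 8: delete sa at [1, 2, 17] -> counters=[0,1,3,0,1,0,0,0,0,1,2,0,0,2,1,1,1,5]
Step 9: insert rp at [4, 10, 13] -> counters=[0,1,3,0,2,0,0,0,0,1,3,0,0,3,1,1,1,5]
Step 10: insert rp at [4, 10, 13] -> counters=[0,1,3,0,3,0,0,0,0,1,4,0,0,4,1,1,1,5]
Step 11: insert pja at [2, 10, 17] -> counters=[0,1,4,0,3,0,0,0,0,1,5,0,0,4,1,1,1,6]
Step 12: insert kpu at [14, 15, 17] -> counters=[0,1,4,0,3,0,0,0,0,1,5,0,0,4,2,2,1,7]
Step 13: insert pja at [2, 10, 17] -> counters=[0,1,5,0,3,0,0,0,0,1,6,0,0,4,2,2,1,8]
Step 14: insert kpu at [14, 15, 17] -> counters=[0,1,5,0,3,0,0,0,0,1,6,0,0,4,3,3,1,9]
Step 15: insert kpu at [14, 15, 17] -> counters=[0,1,5,0,3,0,0,0,0,1,6,0,0,4,4,4,1,10]
Step 16: insert pja at [2, 10, 17] -> counters=[0,1,6,0,3,0,0,0,0,1,7,0,0,4,4,4,1,11]
Step 17: insert nks at [13, 16, 17] -> counters=[0,1,6,0,3,0,0,0,0,1,7,0,0,5,4,4,2,12]
Final counters=[0,1,6,0,3,0,0,0,0,1,7,0,0,5,4,4,2,12] -> 10 nonzero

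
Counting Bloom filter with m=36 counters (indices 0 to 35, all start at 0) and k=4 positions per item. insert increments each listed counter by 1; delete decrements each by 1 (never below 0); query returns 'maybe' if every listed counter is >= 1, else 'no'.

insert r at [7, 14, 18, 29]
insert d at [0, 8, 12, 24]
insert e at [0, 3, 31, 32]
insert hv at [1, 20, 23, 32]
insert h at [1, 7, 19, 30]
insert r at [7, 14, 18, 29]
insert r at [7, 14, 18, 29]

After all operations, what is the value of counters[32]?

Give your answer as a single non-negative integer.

Step 1: insert r at [7, 14, 18, 29] -> counters=[0,0,0,0,0,0,0,1,0,0,0,0,0,0,1,0,0,0,1,0,0,0,0,0,0,0,0,0,0,1,0,0,0,0,0,0]
Step 2: insert d at [0, 8, 12, 24] -> counters=[1,0,0,0,0,0,0,1,1,0,0,0,1,0,1,0,0,0,1,0,0,0,0,0,1,0,0,0,0,1,0,0,0,0,0,0]
Step 3: insert e at [0, 3, 31, 32] -> counters=[2,0,0,1,0,0,0,1,1,0,0,0,1,0,1,0,0,0,1,0,0,0,0,0,1,0,0,0,0,1,0,1,1,0,0,0]
Step 4: insert hv at [1, 20, 23, 32] -> counters=[2,1,0,1,0,0,0,1,1,0,0,0,1,0,1,0,0,0,1,0,1,0,0,1,1,0,0,0,0,1,0,1,2,0,0,0]
Step 5: insert h at [1, 7, 19, 30] -> counters=[2,2,0,1,0,0,0,2,1,0,0,0,1,0,1,0,0,0,1,1,1,0,0,1,1,0,0,0,0,1,1,1,2,0,0,0]
Step 6: insert r at [7, 14, 18, 29] -> counters=[2,2,0,1,0,0,0,3,1,0,0,0,1,0,2,0,0,0,2,1,1,0,0,1,1,0,0,0,0,2,1,1,2,0,0,0]
Step 7: insert r at [7, 14, 18, 29] -> counters=[2,2,0,1,0,0,0,4,1,0,0,0,1,0,3,0,0,0,3,1,1,0,0,1,1,0,0,0,0,3,1,1,2,0,0,0]
Final counters=[2,2,0,1,0,0,0,4,1,0,0,0,1,0,3,0,0,0,3,1,1,0,0,1,1,0,0,0,0,3,1,1,2,0,0,0] -> counters[32]=2

Answer: 2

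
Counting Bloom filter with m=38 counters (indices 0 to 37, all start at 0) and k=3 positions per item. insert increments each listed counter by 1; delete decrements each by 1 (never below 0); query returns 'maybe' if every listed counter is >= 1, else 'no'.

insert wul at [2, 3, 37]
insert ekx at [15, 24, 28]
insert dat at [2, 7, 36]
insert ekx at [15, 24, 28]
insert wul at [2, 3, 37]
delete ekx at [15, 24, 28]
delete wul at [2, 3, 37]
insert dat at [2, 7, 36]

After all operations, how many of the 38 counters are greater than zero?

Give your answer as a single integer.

Answer: 8

Derivation:
Step 1: insert wul at [2, 3, 37] -> counters=[0,0,1,1,0,0,0,0,0,0,0,0,0,0,0,0,0,0,0,0,0,0,0,0,0,0,0,0,0,0,0,0,0,0,0,0,0,1]
Step 2: insert ekx at [15, 24, 28] -> counters=[0,0,1,1,0,0,0,0,0,0,0,0,0,0,0,1,0,0,0,0,0,0,0,0,1,0,0,0,1,0,0,0,0,0,0,0,0,1]
Step 3: insert dat at [2, 7, 36] -> counters=[0,0,2,1,0,0,0,1,0,0,0,0,0,0,0,1,0,0,0,0,0,0,0,0,1,0,0,0,1,0,0,0,0,0,0,0,1,1]
Step 4: insert ekx at [15, 24, 28] -> counters=[0,0,2,1,0,0,0,1,0,0,0,0,0,0,0,2,0,0,0,0,0,0,0,0,2,0,0,0,2,0,0,0,0,0,0,0,1,1]
Step 5: insert wul at [2, 3, 37] -> counters=[0,0,3,2,0,0,0,1,0,0,0,0,0,0,0,2,0,0,0,0,0,0,0,0,2,0,0,0,2,0,0,0,0,0,0,0,1,2]
Step 6: delete ekx at [15, 24, 28] -> counters=[0,0,3,2,0,0,0,1,0,0,0,0,0,0,0,1,0,0,0,0,0,0,0,0,1,0,0,0,1,0,0,0,0,0,0,0,1,2]
Step 7: delete wul at [2, 3, 37] -> counters=[0,0,2,1,0,0,0,1,0,0,0,0,0,0,0,1,0,0,0,0,0,0,0,0,1,0,0,0,1,0,0,0,0,0,0,0,1,1]
Step 8: insert dat at [2, 7, 36] -> counters=[0,0,3,1,0,0,0,2,0,0,0,0,0,0,0,1,0,0,0,0,0,0,0,0,1,0,0,0,1,0,0,0,0,0,0,0,2,1]
Final counters=[0,0,3,1,0,0,0,2,0,0,0,0,0,0,0,1,0,0,0,0,0,0,0,0,1,0,0,0,1,0,0,0,0,0,0,0,2,1] -> 8 nonzero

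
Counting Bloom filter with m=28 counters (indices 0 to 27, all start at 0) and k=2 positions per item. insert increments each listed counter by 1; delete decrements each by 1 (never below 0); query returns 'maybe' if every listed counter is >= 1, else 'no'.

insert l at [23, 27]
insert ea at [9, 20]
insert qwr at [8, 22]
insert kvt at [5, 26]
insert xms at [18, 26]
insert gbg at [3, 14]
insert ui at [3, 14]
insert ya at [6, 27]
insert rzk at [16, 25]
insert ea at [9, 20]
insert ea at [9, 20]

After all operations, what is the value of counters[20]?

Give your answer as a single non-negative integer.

Answer: 3

Derivation:
Step 1: insert l at [23, 27] -> counters=[0,0,0,0,0,0,0,0,0,0,0,0,0,0,0,0,0,0,0,0,0,0,0,1,0,0,0,1]
Step 2: insert ea at [9, 20] -> counters=[0,0,0,0,0,0,0,0,0,1,0,0,0,0,0,0,0,0,0,0,1,0,0,1,0,0,0,1]
Step 3: insert qwr at [8, 22] -> counters=[0,0,0,0,0,0,0,0,1,1,0,0,0,0,0,0,0,0,0,0,1,0,1,1,0,0,0,1]
Step 4: insert kvt at [5, 26] -> counters=[0,0,0,0,0,1,0,0,1,1,0,0,0,0,0,0,0,0,0,0,1,0,1,1,0,0,1,1]
Step 5: insert xms at [18, 26] -> counters=[0,0,0,0,0,1,0,0,1,1,0,0,0,0,0,0,0,0,1,0,1,0,1,1,0,0,2,1]
Step 6: insert gbg at [3, 14] -> counters=[0,0,0,1,0,1,0,0,1,1,0,0,0,0,1,0,0,0,1,0,1,0,1,1,0,0,2,1]
Step 7: insert ui at [3, 14] -> counters=[0,0,0,2,0,1,0,0,1,1,0,0,0,0,2,0,0,0,1,0,1,0,1,1,0,0,2,1]
Step 8: insert ya at [6, 27] -> counters=[0,0,0,2,0,1,1,0,1,1,0,0,0,0,2,0,0,0,1,0,1,0,1,1,0,0,2,2]
Step 9: insert rzk at [16, 25] -> counters=[0,0,0,2,0,1,1,0,1,1,0,0,0,0,2,0,1,0,1,0,1,0,1,1,0,1,2,2]
Step 10: insert ea at [9, 20] -> counters=[0,0,0,2,0,1,1,0,1,2,0,0,0,0,2,0,1,0,1,0,2,0,1,1,0,1,2,2]
Step 11: insert ea at [9, 20] -> counters=[0,0,0,2,0,1,1,0,1,3,0,0,0,0,2,0,1,0,1,0,3,0,1,1,0,1,2,2]
Final counters=[0,0,0,2,0,1,1,0,1,3,0,0,0,0,2,0,1,0,1,0,3,0,1,1,0,1,2,2] -> counters[20]=3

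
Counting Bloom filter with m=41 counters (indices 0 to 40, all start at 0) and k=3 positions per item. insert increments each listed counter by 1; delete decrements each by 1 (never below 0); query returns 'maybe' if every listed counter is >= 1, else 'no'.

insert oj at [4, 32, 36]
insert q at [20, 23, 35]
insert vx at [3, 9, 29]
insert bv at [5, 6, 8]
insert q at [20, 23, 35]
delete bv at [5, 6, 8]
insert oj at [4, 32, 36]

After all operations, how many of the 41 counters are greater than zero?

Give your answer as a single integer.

Step 1: insert oj at [4, 32, 36] -> counters=[0,0,0,0,1,0,0,0,0,0,0,0,0,0,0,0,0,0,0,0,0,0,0,0,0,0,0,0,0,0,0,0,1,0,0,0,1,0,0,0,0]
Step 2: insert q at [20, 23, 35] -> counters=[0,0,0,0,1,0,0,0,0,0,0,0,0,0,0,0,0,0,0,0,1,0,0,1,0,0,0,0,0,0,0,0,1,0,0,1,1,0,0,0,0]
Step 3: insert vx at [3, 9, 29] -> counters=[0,0,0,1,1,0,0,0,0,1,0,0,0,0,0,0,0,0,0,0,1,0,0,1,0,0,0,0,0,1,0,0,1,0,0,1,1,0,0,0,0]
Step 4: insert bv at [5, 6, 8] -> counters=[0,0,0,1,1,1,1,0,1,1,0,0,0,0,0,0,0,0,0,0,1,0,0,1,0,0,0,0,0,1,0,0,1,0,0,1,1,0,0,0,0]
Step 5: insert q at [20, 23, 35] -> counters=[0,0,0,1,1,1,1,0,1,1,0,0,0,0,0,0,0,0,0,0,2,0,0,2,0,0,0,0,0,1,0,0,1,0,0,2,1,0,0,0,0]
Step 6: delete bv at [5, 6, 8] -> counters=[0,0,0,1,1,0,0,0,0,1,0,0,0,0,0,0,0,0,0,0,2,0,0,2,0,0,0,0,0,1,0,0,1,0,0,2,1,0,0,0,0]
Step 7: insert oj at [4, 32, 36] -> counters=[0,0,0,1,2,0,0,0,0,1,0,0,0,0,0,0,0,0,0,0,2,0,0,2,0,0,0,0,0,1,0,0,2,0,0,2,2,0,0,0,0]
Final counters=[0,0,0,1,2,0,0,0,0,1,0,0,0,0,0,0,0,0,0,0,2,0,0,2,0,0,0,0,0,1,0,0,2,0,0,2,2,0,0,0,0] -> 9 nonzero

Answer: 9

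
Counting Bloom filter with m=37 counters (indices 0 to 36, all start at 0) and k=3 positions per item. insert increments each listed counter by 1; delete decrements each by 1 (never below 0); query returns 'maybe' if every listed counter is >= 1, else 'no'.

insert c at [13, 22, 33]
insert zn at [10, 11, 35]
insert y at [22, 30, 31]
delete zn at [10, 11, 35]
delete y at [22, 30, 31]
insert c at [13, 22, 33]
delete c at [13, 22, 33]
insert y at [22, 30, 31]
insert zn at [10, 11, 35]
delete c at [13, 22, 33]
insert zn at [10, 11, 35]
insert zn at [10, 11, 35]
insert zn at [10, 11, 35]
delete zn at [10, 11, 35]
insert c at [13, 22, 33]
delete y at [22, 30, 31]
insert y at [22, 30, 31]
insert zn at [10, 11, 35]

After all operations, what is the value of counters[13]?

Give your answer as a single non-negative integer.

Step 1: insert c at [13, 22, 33] -> counters=[0,0,0,0,0,0,0,0,0,0,0,0,0,1,0,0,0,0,0,0,0,0,1,0,0,0,0,0,0,0,0,0,0,1,0,0,0]
Step 2: insert zn at [10, 11, 35] -> counters=[0,0,0,0,0,0,0,0,0,0,1,1,0,1,0,0,0,0,0,0,0,0,1,0,0,0,0,0,0,0,0,0,0,1,0,1,0]
Step 3: insert y at [22, 30, 31] -> counters=[0,0,0,0,0,0,0,0,0,0,1,1,0,1,0,0,0,0,0,0,0,0,2,0,0,0,0,0,0,0,1,1,0,1,0,1,0]
Step 4: delete zn at [10, 11, 35] -> counters=[0,0,0,0,0,0,0,0,0,0,0,0,0,1,0,0,0,0,0,0,0,0,2,0,0,0,0,0,0,0,1,1,0,1,0,0,0]
Step 5: delete y at [22, 30, 31] -> counters=[0,0,0,0,0,0,0,0,0,0,0,0,0,1,0,0,0,0,0,0,0,0,1,0,0,0,0,0,0,0,0,0,0,1,0,0,0]
Step 6: insert c at [13, 22, 33] -> counters=[0,0,0,0,0,0,0,0,0,0,0,0,0,2,0,0,0,0,0,0,0,0,2,0,0,0,0,0,0,0,0,0,0,2,0,0,0]
Step 7: delete c at [13, 22, 33] -> counters=[0,0,0,0,0,0,0,0,0,0,0,0,0,1,0,0,0,0,0,0,0,0,1,0,0,0,0,0,0,0,0,0,0,1,0,0,0]
Step 8: insert y at [22, 30, 31] -> counters=[0,0,0,0,0,0,0,0,0,0,0,0,0,1,0,0,0,0,0,0,0,0,2,0,0,0,0,0,0,0,1,1,0,1,0,0,0]
Step 9: insert zn at [10, 11, 35] -> counters=[0,0,0,0,0,0,0,0,0,0,1,1,0,1,0,0,0,0,0,0,0,0,2,0,0,0,0,0,0,0,1,1,0,1,0,1,0]
Step 10: delete c at [13, 22, 33] -> counters=[0,0,0,0,0,0,0,0,0,0,1,1,0,0,0,0,0,0,0,0,0,0,1,0,0,0,0,0,0,0,1,1,0,0,0,1,0]
Step 11: insert zn at [10, 11, 35] -> counters=[0,0,0,0,0,0,0,0,0,0,2,2,0,0,0,0,0,0,0,0,0,0,1,0,0,0,0,0,0,0,1,1,0,0,0,2,0]
Step 12: insert zn at [10, 11, 35] -> counters=[0,0,0,0,0,0,0,0,0,0,3,3,0,0,0,0,0,0,0,0,0,0,1,0,0,0,0,0,0,0,1,1,0,0,0,3,0]
Step 13: insert zn at [10, 11, 35] -> counters=[0,0,0,0,0,0,0,0,0,0,4,4,0,0,0,0,0,0,0,0,0,0,1,0,0,0,0,0,0,0,1,1,0,0,0,4,0]
Step 14: delete zn at [10, 11, 35] -> counters=[0,0,0,0,0,0,0,0,0,0,3,3,0,0,0,0,0,0,0,0,0,0,1,0,0,0,0,0,0,0,1,1,0,0,0,3,0]
Step 15: insert c at [13, 22, 33] -> counters=[0,0,0,0,0,0,0,0,0,0,3,3,0,1,0,0,0,0,0,0,0,0,2,0,0,0,0,0,0,0,1,1,0,1,0,3,0]
Step 16: delete y at [22, 30, 31] -> counters=[0,0,0,0,0,0,0,0,0,0,3,3,0,1,0,0,0,0,0,0,0,0,1,0,0,0,0,0,0,0,0,0,0,1,0,3,0]
Step 17: insert y at [22, 30, 31] -> counters=[0,0,0,0,0,0,0,0,0,0,3,3,0,1,0,0,0,0,0,0,0,0,2,0,0,0,0,0,0,0,1,1,0,1,0,3,0]
Step 18: insert zn at [10, 11, 35] -> counters=[0,0,0,0,0,0,0,0,0,0,4,4,0,1,0,0,0,0,0,0,0,0,2,0,0,0,0,0,0,0,1,1,0,1,0,4,0]
Final counters=[0,0,0,0,0,0,0,0,0,0,4,4,0,1,0,0,0,0,0,0,0,0,2,0,0,0,0,0,0,0,1,1,0,1,0,4,0] -> counters[13]=1

Answer: 1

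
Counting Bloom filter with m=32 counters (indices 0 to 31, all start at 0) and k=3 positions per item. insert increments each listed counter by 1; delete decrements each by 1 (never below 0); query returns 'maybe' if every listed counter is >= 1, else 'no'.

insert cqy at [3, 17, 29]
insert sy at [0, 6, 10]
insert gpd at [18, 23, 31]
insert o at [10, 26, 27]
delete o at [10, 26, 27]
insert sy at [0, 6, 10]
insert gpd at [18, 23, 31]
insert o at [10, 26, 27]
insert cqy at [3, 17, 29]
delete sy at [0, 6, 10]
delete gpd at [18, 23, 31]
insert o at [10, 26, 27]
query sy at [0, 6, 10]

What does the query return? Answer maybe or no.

Answer: maybe

Derivation:
Step 1: insert cqy at [3, 17, 29] -> counters=[0,0,0,1,0,0,0,0,0,0,0,0,0,0,0,0,0,1,0,0,0,0,0,0,0,0,0,0,0,1,0,0]
Step 2: insert sy at [0, 6, 10] -> counters=[1,0,0,1,0,0,1,0,0,0,1,0,0,0,0,0,0,1,0,0,0,0,0,0,0,0,0,0,0,1,0,0]
Step 3: insert gpd at [18, 23, 31] -> counters=[1,0,0,1,0,0,1,0,0,0,1,0,0,0,0,0,0,1,1,0,0,0,0,1,0,0,0,0,0,1,0,1]
Step 4: insert o at [10, 26, 27] -> counters=[1,0,0,1,0,0,1,0,0,0,2,0,0,0,0,0,0,1,1,0,0,0,0,1,0,0,1,1,0,1,0,1]
Step 5: delete o at [10, 26, 27] -> counters=[1,0,0,1,0,0,1,0,0,0,1,0,0,0,0,0,0,1,1,0,0,0,0,1,0,0,0,0,0,1,0,1]
Step 6: insert sy at [0, 6, 10] -> counters=[2,0,0,1,0,0,2,0,0,0,2,0,0,0,0,0,0,1,1,0,0,0,0,1,0,0,0,0,0,1,0,1]
Step 7: insert gpd at [18, 23, 31] -> counters=[2,0,0,1,0,0,2,0,0,0,2,0,0,0,0,0,0,1,2,0,0,0,0,2,0,0,0,0,0,1,0,2]
Step 8: insert o at [10, 26, 27] -> counters=[2,0,0,1,0,0,2,0,0,0,3,0,0,0,0,0,0,1,2,0,0,0,0,2,0,0,1,1,0,1,0,2]
Step 9: insert cqy at [3, 17, 29] -> counters=[2,0,0,2,0,0,2,0,0,0,3,0,0,0,0,0,0,2,2,0,0,0,0,2,0,0,1,1,0,2,0,2]
Step 10: delete sy at [0, 6, 10] -> counters=[1,0,0,2,0,0,1,0,0,0,2,0,0,0,0,0,0,2,2,0,0,0,0,2,0,0,1,1,0,2,0,2]
Step 11: delete gpd at [18, 23, 31] -> counters=[1,0,0,2,0,0,1,0,0,0,2,0,0,0,0,0,0,2,1,0,0,0,0,1,0,0,1,1,0,2,0,1]
Step 12: insert o at [10, 26, 27] -> counters=[1,0,0,2,0,0,1,0,0,0,3,0,0,0,0,0,0,2,1,0,0,0,0,1,0,0,2,2,0,2,0,1]
Query sy: check counters[0]=1 counters[6]=1 counters[10]=3 -> maybe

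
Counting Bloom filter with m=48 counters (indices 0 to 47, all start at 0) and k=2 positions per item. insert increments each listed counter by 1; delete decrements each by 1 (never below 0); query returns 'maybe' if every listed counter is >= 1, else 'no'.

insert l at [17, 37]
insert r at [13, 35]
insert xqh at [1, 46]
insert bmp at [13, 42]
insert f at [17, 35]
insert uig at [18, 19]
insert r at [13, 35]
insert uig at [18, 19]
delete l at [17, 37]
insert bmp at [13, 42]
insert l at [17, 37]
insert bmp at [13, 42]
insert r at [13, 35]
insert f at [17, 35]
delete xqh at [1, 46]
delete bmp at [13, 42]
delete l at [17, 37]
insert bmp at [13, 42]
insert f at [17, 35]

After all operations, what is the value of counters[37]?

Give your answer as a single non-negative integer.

Step 1: insert l at [17, 37] -> counters=[0,0,0,0,0,0,0,0,0,0,0,0,0,0,0,0,0,1,0,0,0,0,0,0,0,0,0,0,0,0,0,0,0,0,0,0,0,1,0,0,0,0,0,0,0,0,0,0]
Step 2: insert r at [13, 35] -> counters=[0,0,0,0,0,0,0,0,0,0,0,0,0,1,0,0,0,1,0,0,0,0,0,0,0,0,0,0,0,0,0,0,0,0,0,1,0,1,0,0,0,0,0,0,0,0,0,0]
Step 3: insert xqh at [1, 46] -> counters=[0,1,0,0,0,0,0,0,0,0,0,0,0,1,0,0,0,1,0,0,0,0,0,0,0,0,0,0,0,0,0,0,0,0,0,1,0,1,0,0,0,0,0,0,0,0,1,0]
Step 4: insert bmp at [13, 42] -> counters=[0,1,0,0,0,0,0,0,0,0,0,0,0,2,0,0,0,1,0,0,0,0,0,0,0,0,0,0,0,0,0,0,0,0,0,1,0,1,0,0,0,0,1,0,0,0,1,0]
Step 5: insert f at [17, 35] -> counters=[0,1,0,0,0,0,0,0,0,0,0,0,0,2,0,0,0,2,0,0,0,0,0,0,0,0,0,0,0,0,0,0,0,0,0,2,0,1,0,0,0,0,1,0,0,0,1,0]
Step 6: insert uig at [18, 19] -> counters=[0,1,0,0,0,0,0,0,0,0,0,0,0,2,0,0,0,2,1,1,0,0,0,0,0,0,0,0,0,0,0,0,0,0,0,2,0,1,0,0,0,0,1,0,0,0,1,0]
Step 7: insert r at [13, 35] -> counters=[0,1,0,0,0,0,0,0,0,0,0,0,0,3,0,0,0,2,1,1,0,0,0,0,0,0,0,0,0,0,0,0,0,0,0,3,0,1,0,0,0,0,1,0,0,0,1,0]
Step 8: insert uig at [18, 19] -> counters=[0,1,0,0,0,0,0,0,0,0,0,0,0,3,0,0,0,2,2,2,0,0,0,0,0,0,0,0,0,0,0,0,0,0,0,3,0,1,0,0,0,0,1,0,0,0,1,0]
Step 9: delete l at [17, 37] -> counters=[0,1,0,0,0,0,0,0,0,0,0,0,0,3,0,0,0,1,2,2,0,0,0,0,0,0,0,0,0,0,0,0,0,0,0,3,0,0,0,0,0,0,1,0,0,0,1,0]
Step 10: insert bmp at [13, 42] -> counters=[0,1,0,0,0,0,0,0,0,0,0,0,0,4,0,0,0,1,2,2,0,0,0,0,0,0,0,0,0,0,0,0,0,0,0,3,0,0,0,0,0,0,2,0,0,0,1,0]
Step 11: insert l at [17, 37] -> counters=[0,1,0,0,0,0,0,0,0,0,0,0,0,4,0,0,0,2,2,2,0,0,0,0,0,0,0,0,0,0,0,0,0,0,0,3,0,1,0,0,0,0,2,0,0,0,1,0]
Step 12: insert bmp at [13, 42] -> counters=[0,1,0,0,0,0,0,0,0,0,0,0,0,5,0,0,0,2,2,2,0,0,0,0,0,0,0,0,0,0,0,0,0,0,0,3,0,1,0,0,0,0,3,0,0,0,1,0]
Step 13: insert r at [13, 35] -> counters=[0,1,0,0,0,0,0,0,0,0,0,0,0,6,0,0,0,2,2,2,0,0,0,0,0,0,0,0,0,0,0,0,0,0,0,4,0,1,0,0,0,0,3,0,0,0,1,0]
Step 14: insert f at [17, 35] -> counters=[0,1,0,0,0,0,0,0,0,0,0,0,0,6,0,0,0,3,2,2,0,0,0,0,0,0,0,0,0,0,0,0,0,0,0,5,0,1,0,0,0,0,3,0,0,0,1,0]
Step 15: delete xqh at [1, 46] -> counters=[0,0,0,0,0,0,0,0,0,0,0,0,0,6,0,0,0,3,2,2,0,0,0,0,0,0,0,0,0,0,0,0,0,0,0,5,0,1,0,0,0,0,3,0,0,0,0,0]
Step 16: delete bmp at [13, 42] -> counters=[0,0,0,0,0,0,0,0,0,0,0,0,0,5,0,0,0,3,2,2,0,0,0,0,0,0,0,0,0,0,0,0,0,0,0,5,0,1,0,0,0,0,2,0,0,0,0,0]
Step 17: delete l at [17, 37] -> counters=[0,0,0,0,0,0,0,0,0,0,0,0,0,5,0,0,0,2,2,2,0,0,0,0,0,0,0,0,0,0,0,0,0,0,0,5,0,0,0,0,0,0,2,0,0,0,0,0]
Step 18: insert bmp at [13, 42] -> counters=[0,0,0,0,0,0,0,0,0,0,0,0,0,6,0,0,0,2,2,2,0,0,0,0,0,0,0,0,0,0,0,0,0,0,0,5,0,0,0,0,0,0,3,0,0,0,0,0]
Step 19: insert f at [17, 35] -> counters=[0,0,0,0,0,0,0,0,0,0,0,0,0,6,0,0,0,3,2,2,0,0,0,0,0,0,0,0,0,0,0,0,0,0,0,6,0,0,0,0,0,0,3,0,0,0,0,0]
Final counters=[0,0,0,0,0,0,0,0,0,0,0,0,0,6,0,0,0,3,2,2,0,0,0,0,0,0,0,0,0,0,0,0,0,0,0,6,0,0,0,0,0,0,3,0,0,0,0,0] -> counters[37]=0

Answer: 0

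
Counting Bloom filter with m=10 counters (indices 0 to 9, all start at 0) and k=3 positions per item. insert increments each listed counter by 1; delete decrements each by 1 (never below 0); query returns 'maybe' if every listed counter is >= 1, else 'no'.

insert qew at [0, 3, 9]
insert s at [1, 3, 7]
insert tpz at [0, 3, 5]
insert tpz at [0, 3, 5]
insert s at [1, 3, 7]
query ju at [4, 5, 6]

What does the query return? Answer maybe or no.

Answer: no

Derivation:
Step 1: insert qew at [0, 3, 9] -> counters=[1,0,0,1,0,0,0,0,0,1]
Step 2: insert s at [1, 3, 7] -> counters=[1,1,0,2,0,0,0,1,0,1]
Step 3: insert tpz at [0, 3, 5] -> counters=[2,1,0,3,0,1,0,1,0,1]
Step 4: insert tpz at [0, 3, 5] -> counters=[3,1,0,4,0,2,0,1,0,1]
Step 5: insert s at [1, 3, 7] -> counters=[3,2,0,5,0,2,0,2,0,1]
Query ju: check counters[4]=0 counters[5]=2 counters[6]=0 -> no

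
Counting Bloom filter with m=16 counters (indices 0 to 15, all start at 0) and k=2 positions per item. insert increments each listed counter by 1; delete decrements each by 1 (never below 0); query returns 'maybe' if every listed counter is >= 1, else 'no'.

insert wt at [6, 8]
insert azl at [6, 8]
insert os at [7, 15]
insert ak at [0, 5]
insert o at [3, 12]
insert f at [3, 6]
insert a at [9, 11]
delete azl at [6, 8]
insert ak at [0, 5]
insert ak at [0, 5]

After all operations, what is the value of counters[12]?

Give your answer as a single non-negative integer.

Step 1: insert wt at [6, 8] -> counters=[0,0,0,0,0,0,1,0,1,0,0,0,0,0,0,0]
Step 2: insert azl at [6, 8] -> counters=[0,0,0,0,0,0,2,0,2,0,0,0,0,0,0,0]
Step 3: insert os at [7, 15] -> counters=[0,0,0,0,0,0,2,1,2,0,0,0,0,0,0,1]
Step 4: insert ak at [0, 5] -> counters=[1,0,0,0,0,1,2,1,2,0,0,0,0,0,0,1]
Step 5: insert o at [3, 12] -> counters=[1,0,0,1,0,1,2,1,2,0,0,0,1,0,0,1]
Step 6: insert f at [3, 6] -> counters=[1,0,0,2,0,1,3,1,2,0,0,0,1,0,0,1]
Step 7: insert a at [9, 11] -> counters=[1,0,0,2,0,1,3,1,2,1,0,1,1,0,0,1]
Step 8: delete azl at [6, 8] -> counters=[1,0,0,2,0,1,2,1,1,1,0,1,1,0,0,1]
Step 9: insert ak at [0, 5] -> counters=[2,0,0,2,0,2,2,1,1,1,0,1,1,0,0,1]
Step 10: insert ak at [0, 5] -> counters=[3,0,0,2,0,3,2,1,1,1,0,1,1,0,0,1]
Final counters=[3,0,0,2,0,3,2,1,1,1,0,1,1,0,0,1] -> counters[12]=1

Answer: 1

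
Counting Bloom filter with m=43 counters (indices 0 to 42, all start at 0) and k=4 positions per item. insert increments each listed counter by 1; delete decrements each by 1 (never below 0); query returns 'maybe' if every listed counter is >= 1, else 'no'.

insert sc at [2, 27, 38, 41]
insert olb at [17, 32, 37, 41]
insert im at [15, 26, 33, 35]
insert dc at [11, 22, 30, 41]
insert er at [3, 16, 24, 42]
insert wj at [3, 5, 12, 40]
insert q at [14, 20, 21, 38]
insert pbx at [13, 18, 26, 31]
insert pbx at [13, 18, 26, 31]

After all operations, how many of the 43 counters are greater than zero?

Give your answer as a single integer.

Step 1: insert sc at [2, 27, 38, 41] -> counters=[0,0,1,0,0,0,0,0,0,0,0,0,0,0,0,0,0,0,0,0,0,0,0,0,0,0,0,1,0,0,0,0,0,0,0,0,0,0,1,0,0,1,0]
Step 2: insert olb at [17, 32, 37, 41] -> counters=[0,0,1,0,0,0,0,0,0,0,0,0,0,0,0,0,0,1,0,0,0,0,0,0,0,0,0,1,0,0,0,0,1,0,0,0,0,1,1,0,0,2,0]
Step 3: insert im at [15, 26, 33, 35] -> counters=[0,0,1,0,0,0,0,0,0,0,0,0,0,0,0,1,0,1,0,0,0,0,0,0,0,0,1,1,0,0,0,0,1,1,0,1,0,1,1,0,0,2,0]
Step 4: insert dc at [11, 22, 30, 41] -> counters=[0,0,1,0,0,0,0,0,0,0,0,1,0,0,0,1,0,1,0,0,0,0,1,0,0,0,1,1,0,0,1,0,1,1,0,1,0,1,1,0,0,3,0]
Step 5: insert er at [3, 16, 24, 42] -> counters=[0,0,1,1,0,0,0,0,0,0,0,1,0,0,0,1,1,1,0,0,0,0,1,0,1,0,1,1,0,0,1,0,1,1,0,1,0,1,1,0,0,3,1]
Step 6: insert wj at [3, 5, 12, 40] -> counters=[0,0,1,2,0,1,0,0,0,0,0,1,1,0,0,1,1,1,0,0,0,0,1,0,1,0,1,1,0,0,1,0,1,1,0,1,0,1,1,0,1,3,1]
Step 7: insert q at [14, 20, 21, 38] -> counters=[0,0,1,2,0,1,0,0,0,0,0,1,1,0,1,1,1,1,0,0,1,1,1,0,1,0,1,1,0,0,1,0,1,1,0,1,0,1,2,0,1,3,1]
Step 8: insert pbx at [13, 18, 26, 31] -> counters=[0,0,1,2,0,1,0,0,0,0,0,1,1,1,1,1,1,1,1,0,1,1,1,0,1,0,2,1,0,0,1,1,1,1,0,1,0,1,2,0,1,3,1]
Step 9: insert pbx at [13, 18, 26, 31] -> counters=[0,0,1,2,0,1,0,0,0,0,0,1,1,2,1,1,1,1,2,0,1,1,1,0,1,0,3,1,0,0,1,2,1,1,0,1,0,1,2,0,1,3,1]
Final counters=[0,0,1,2,0,1,0,0,0,0,0,1,1,2,1,1,1,1,2,0,1,1,1,0,1,0,3,1,0,0,1,2,1,1,0,1,0,1,2,0,1,3,1] -> 27 nonzero

Answer: 27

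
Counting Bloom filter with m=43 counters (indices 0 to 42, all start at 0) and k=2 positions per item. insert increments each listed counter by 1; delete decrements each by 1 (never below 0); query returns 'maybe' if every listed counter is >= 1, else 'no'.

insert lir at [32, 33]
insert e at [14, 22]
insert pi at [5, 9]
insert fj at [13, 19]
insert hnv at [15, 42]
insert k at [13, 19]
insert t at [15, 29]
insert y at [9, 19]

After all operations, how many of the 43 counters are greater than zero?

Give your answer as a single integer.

Answer: 11

Derivation:
Step 1: insert lir at [32, 33] -> counters=[0,0,0,0,0,0,0,0,0,0,0,0,0,0,0,0,0,0,0,0,0,0,0,0,0,0,0,0,0,0,0,0,1,1,0,0,0,0,0,0,0,0,0]
Step 2: insert e at [14, 22] -> counters=[0,0,0,0,0,0,0,0,0,0,0,0,0,0,1,0,0,0,0,0,0,0,1,0,0,0,0,0,0,0,0,0,1,1,0,0,0,0,0,0,0,0,0]
Step 3: insert pi at [5, 9] -> counters=[0,0,0,0,0,1,0,0,0,1,0,0,0,0,1,0,0,0,0,0,0,0,1,0,0,0,0,0,0,0,0,0,1,1,0,0,0,0,0,0,0,0,0]
Step 4: insert fj at [13, 19] -> counters=[0,0,0,0,0,1,0,0,0,1,0,0,0,1,1,0,0,0,0,1,0,0,1,0,0,0,0,0,0,0,0,0,1,1,0,0,0,0,0,0,0,0,0]
Step 5: insert hnv at [15, 42] -> counters=[0,0,0,0,0,1,0,0,0,1,0,0,0,1,1,1,0,0,0,1,0,0,1,0,0,0,0,0,0,0,0,0,1,1,0,0,0,0,0,0,0,0,1]
Step 6: insert k at [13, 19] -> counters=[0,0,0,0,0,1,0,0,0,1,0,0,0,2,1,1,0,0,0,2,0,0,1,0,0,0,0,0,0,0,0,0,1,1,0,0,0,0,0,0,0,0,1]
Step 7: insert t at [15, 29] -> counters=[0,0,0,0,0,1,0,0,0,1,0,0,0,2,1,2,0,0,0,2,0,0,1,0,0,0,0,0,0,1,0,0,1,1,0,0,0,0,0,0,0,0,1]
Step 8: insert y at [9, 19] -> counters=[0,0,0,0,0,1,0,0,0,2,0,0,0,2,1,2,0,0,0,3,0,0,1,0,0,0,0,0,0,1,0,0,1,1,0,0,0,0,0,0,0,0,1]
Final counters=[0,0,0,0,0,1,0,0,0,2,0,0,0,2,1,2,0,0,0,3,0,0,1,0,0,0,0,0,0,1,0,0,1,1,0,0,0,0,0,0,0,0,1] -> 11 nonzero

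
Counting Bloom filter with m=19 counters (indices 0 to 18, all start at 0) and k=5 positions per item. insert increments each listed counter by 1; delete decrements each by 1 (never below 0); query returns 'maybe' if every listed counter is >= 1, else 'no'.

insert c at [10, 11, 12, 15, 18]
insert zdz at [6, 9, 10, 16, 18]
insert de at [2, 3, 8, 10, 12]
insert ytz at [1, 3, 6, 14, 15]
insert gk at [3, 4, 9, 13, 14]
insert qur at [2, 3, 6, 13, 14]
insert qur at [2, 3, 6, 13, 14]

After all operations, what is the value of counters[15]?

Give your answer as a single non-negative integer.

Answer: 2

Derivation:
Step 1: insert c at [10, 11, 12, 15, 18] -> counters=[0,0,0,0,0,0,0,0,0,0,1,1,1,0,0,1,0,0,1]
Step 2: insert zdz at [6, 9, 10, 16, 18] -> counters=[0,0,0,0,0,0,1,0,0,1,2,1,1,0,0,1,1,0,2]
Step 3: insert de at [2, 3, 8, 10, 12] -> counters=[0,0,1,1,0,0,1,0,1,1,3,1,2,0,0,1,1,0,2]
Step 4: insert ytz at [1, 3, 6, 14, 15] -> counters=[0,1,1,2,0,0,2,0,1,1,3,1,2,0,1,2,1,0,2]
Step 5: insert gk at [3, 4, 9, 13, 14] -> counters=[0,1,1,3,1,0,2,0,1,2,3,1,2,1,2,2,1,0,2]
Step 6: insert qur at [2, 3, 6, 13, 14] -> counters=[0,1,2,4,1,0,3,0,1,2,3,1,2,2,3,2,1,0,2]
Step 7: insert qur at [2, 3, 6, 13, 14] -> counters=[0,1,3,5,1,0,4,0,1,2,3,1,2,3,4,2,1,0,2]
Final counters=[0,1,3,5,1,0,4,0,1,2,3,1,2,3,4,2,1,0,2] -> counters[15]=2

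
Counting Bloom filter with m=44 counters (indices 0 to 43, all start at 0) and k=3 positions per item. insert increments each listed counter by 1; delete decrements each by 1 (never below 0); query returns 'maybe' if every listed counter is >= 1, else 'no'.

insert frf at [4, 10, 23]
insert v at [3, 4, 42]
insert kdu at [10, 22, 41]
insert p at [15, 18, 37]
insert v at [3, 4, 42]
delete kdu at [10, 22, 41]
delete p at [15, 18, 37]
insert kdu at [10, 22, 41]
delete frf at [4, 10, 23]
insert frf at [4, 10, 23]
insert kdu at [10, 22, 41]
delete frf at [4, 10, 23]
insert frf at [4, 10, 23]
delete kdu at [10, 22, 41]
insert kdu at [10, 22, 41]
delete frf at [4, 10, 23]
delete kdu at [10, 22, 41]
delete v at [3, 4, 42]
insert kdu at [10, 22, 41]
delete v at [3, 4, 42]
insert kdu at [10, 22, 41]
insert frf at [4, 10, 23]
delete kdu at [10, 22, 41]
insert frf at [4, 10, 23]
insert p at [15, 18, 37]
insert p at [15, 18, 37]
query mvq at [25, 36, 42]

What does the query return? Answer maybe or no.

Answer: no

Derivation:
Step 1: insert frf at [4, 10, 23] -> counters=[0,0,0,0,1,0,0,0,0,0,1,0,0,0,0,0,0,0,0,0,0,0,0,1,0,0,0,0,0,0,0,0,0,0,0,0,0,0,0,0,0,0,0,0]
Step 2: insert v at [3, 4, 42] -> counters=[0,0,0,1,2,0,0,0,0,0,1,0,0,0,0,0,0,0,0,0,0,0,0,1,0,0,0,0,0,0,0,0,0,0,0,0,0,0,0,0,0,0,1,0]
Step 3: insert kdu at [10, 22, 41] -> counters=[0,0,0,1,2,0,0,0,0,0,2,0,0,0,0,0,0,0,0,0,0,0,1,1,0,0,0,0,0,0,0,0,0,0,0,0,0,0,0,0,0,1,1,0]
Step 4: insert p at [15, 18, 37] -> counters=[0,0,0,1,2,0,0,0,0,0,2,0,0,0,0,1,0,0,1,0,0,0,1,1,0,0,0,0,0,0,0,0,0,0,0,0,0,1,0,0,0,1,1,0]
Step 5: insert v at [3, 4, 42] -> counters=[0,0,0,2,3,0,0,0,0,0,2,0,0,0,0,1,0,0,1,0,0,0,1,1,0,0,0,0,0,0,0,0,0,0,0,0,0,1,0,0,0,1,2,0]
Step 6: delete kdu at [10, 22, 41] -> counters=[0,0,0,2,3,0,0,0,0,0,1,0,0,0,0,1,0,0,1,0,0,0,0,1,0,0,0,0,0,0,0,0,0,0,0,0,0,1,0,0,0,0,2,0]
Step 7: delete p at [15, 18, 37] -> counters=[0,0,0,2,3,0,0,0,0,0,1,0,0,0,0,0,0,0,0,0,0,0,0,1,0,0,0,0,0,0,0,0,0,0,0,0,0,0,0,0,0,0,2,0]
Step 8: insert kdu at [10, 22, 41] -> counters=[0,0,0,2,3,0,0,0,0,0,2,0,0,0,0,0,0,0,0,0,0,0,1,1,0,0,0,0,0,0,0,0,0,0,0,0,0,0,0,0,0,1,2,0]
Step 9: delete frf at [4, 10, 23] -> counters=[0,0,0,2,2,0,0,0,0,0,1,0,0,0,0,0,0,0,0,0,0,0,1,0,0,0,0,0,0,0,0,0,0,0,0,0,0,0,0,0,0,1,2,0]
Step 10: insert frf at [4, 10, 23] -> counters=[0,0,0,2,3,0,0,0,0,0,2,0,0,0,0,0,0,0,0,0,0,0,1,1,0,0,0,0,0,0,0,0,0,0,0,0,0,0,0,0,0,1,2,0]
Step 11: insert kdu at [10, 22, 41] -> counters=[0,0,0,2,3,0,0,0,0,0,3,0,0,0,0,0,0,0,0,0,0,0,2,1,0,0,0,0,0,0,0,0,0,0,0,0,0,0,0,0,0,2,2,0]
Step 12: delete frf at [4, 10, 23] -> counters=[0,0,0,2,2,0,0,0,0,0,2,0,0,0,0,0,0,0,0,0,0,0,2,0,0,0,0,0,0,0,0,0,0,0,0,0,0,0,0,0,0,2,2,0]
Step 13: insert frf at [4, 10, 23] -> counters=[0,0,0,2,3,0,0,0,0,0,3,0,0,0,0,0,0,0,0,0,0,0,2,1,0,0,0,0,0,0,0,0,0,0,0,0,0,0,0,0,0,2,2,0]
Step 14: delete kdu at [10, 22, 41] -> counters=[0,0,0,2,3,0,0,0,0,0,2,0,0,0,0,0,0,0,0,0,0,0,1,1,0,0,0,0,0,0,0,0,0,0,0,0,0,0,0,0,0,1,2,0]
Step 15: insert kdu at [10, 22, 41] -> counters=[0,0,0,2,3,0,0,0,0,0,3,0,0,0,0,0,0,0,0,0,0,0,2,1,0,0,0,0,0,0,0,0,0,0,0,0,0,0,0,0,0,2,2,0]
Step 16: delete frf at [4, 10, 23] -> counters=[0,0,0,2,2,0,0,0,0,0,2,0,0,0,0,0,0,0,0,0,0,0,2,0,0,0,0,0,0,0,0,0,0,0,0,0,0,0,0,0,0,2,2,0]
Step 17: delete kdu at [10, 22, 41] -> counters=[0,0,0,2,2,0,0,0,0,0,1,0,0,0,0,0,0,0,0,0,0,0,1,0,0,0,0,0,0,0,0,0,0,0,0,0,0,0,0,0,0,1,2,0]
Step 18: delete v at [3, 4, 42] -> counters=[0,0,0,1,1,0,0,0,0,0,1,0,0,0,0,0,0,0,0,0,0,0,1,0,0,0,0,0,0,0,0,0,0,0,0,0,0,0,0,0,0,1,1,0]
Step 19: insert kdu at [10, 22, 41] -> counters=[0,0,0,1,1,0,0,0,0,0,2,0,0,0,0,0,0,0,0,0,0,0,2,0,0,0,0,0,0,0,0,0,0,0,0,0,0,0,0,0,0,2,1,0]
Step 20: delete v at [3, 4, 42] -> counters=[0,0,0,0,0,0,0,0,0,0,2,0,0,0,0,0,0,0,0,0,0,0,2,0,0,0,0,0,0,0,0,0,0,0,0,0,0,0,0,0,0,2,0,0]
Step 21: insert kdu at [10, 22, 41] -> counters=[0,0,0,0,0,0,0,0,0,0,3,0,0,0,0,0,0,0,0,0,0,0,3,0,0,0,0,0,0,0,0,0,0,0,0,0,0,0,0,0,0,3,0,0]
Step 22: insert frf at [4, 10, 23] -> counters=[0,0,0,0,1,0,0,0,0,0,4,0,0,0,0,0,0,0,0,0,0,0,3,1,0,0,0,0,0,0,0,0,0,0,0,0,0,0,0,0,0,3,0,0]
Step 23: delete kdu at [10, 22, 41] -> counters=[0,0,0,0,1,0,0,0,0,0,3,0,0,0,0,0,0,0,0,0,0,0,2,1,0,0,0,0,0,0,0,0,0,0,0,0,0,0,0,0,0,2,0,0]
Step 24: insert frf at [4, 10, 23] -> counters=[0,0,0,0,2,0,0,0,0,0,4,0,0,0,0,0,0,0,0,0,0,0,2,2,0,0,0,0,0,0,0,0,0,0,0,0,0,0,0,0,0,2,0,0]
Step 25: insert p at [15, 18, 37] -> counters=[0,0,0,0,2,0,0,0,0,0,4,0,0,0,0,1,0,0,1,0,0,0,2,2,0,0,0,0,0,0,0,0,0,0,0,0,0,1,0,0,0,2,0,0]
Step 26: insert p at [15, 18, 37] -> counters=[0,0,0,0,2,0,0,0,0,0,4,0,0,0,0,2,0,0,2,0,0,0,2,2,0,0,0,0,0,0,0,0,0,0,0,0,0,2,0,0,0,2,0,0]
Query mvq: check counters[25]=0 counters[36]=0 counters[42]=0 -> no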